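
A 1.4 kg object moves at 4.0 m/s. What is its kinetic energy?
KE = ½mv² = ½×1.4×4.0² = 11.2 J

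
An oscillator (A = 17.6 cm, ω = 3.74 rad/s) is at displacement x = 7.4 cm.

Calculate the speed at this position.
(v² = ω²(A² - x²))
v = ω√(A² − x²) = 3.74×√(0.176² − 0.074²) = 0.5972 m/s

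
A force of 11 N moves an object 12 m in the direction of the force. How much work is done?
W = Fd = 11×12 = 132.0 J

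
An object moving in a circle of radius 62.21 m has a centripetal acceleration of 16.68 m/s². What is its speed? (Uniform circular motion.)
v = √(a_c × r) = √(16.68 × 62.21) = 32.21 m/s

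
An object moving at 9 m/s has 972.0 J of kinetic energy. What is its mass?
KE = ½mv² → m = 2KE/v² = 2×972.0/9² = 24.0 kg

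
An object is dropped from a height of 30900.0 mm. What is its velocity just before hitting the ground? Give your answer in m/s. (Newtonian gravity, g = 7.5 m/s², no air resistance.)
v = √(2gh) (with unit conversion) = 21.53 m/s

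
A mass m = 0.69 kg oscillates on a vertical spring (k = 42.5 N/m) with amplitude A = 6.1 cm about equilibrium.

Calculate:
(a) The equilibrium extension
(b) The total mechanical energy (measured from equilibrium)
x_eq = mg/k = 0.69×9.81/42.5 = 0.1593 m = 15.93 cm
E = ½kA² = ½×42.5×(0.061)² = 0.07907 J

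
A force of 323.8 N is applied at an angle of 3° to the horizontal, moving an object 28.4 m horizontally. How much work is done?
W = Fd cosθ = 323.8×28.4×cos(3°) = 9183.3 J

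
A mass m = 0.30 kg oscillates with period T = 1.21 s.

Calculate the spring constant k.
T = 2π√(m/k) → k = m(2π/T)² = 0.3×(2π/1.21)² = 8.089 N/m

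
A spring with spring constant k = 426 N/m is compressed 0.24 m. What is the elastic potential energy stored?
PE = ½kx² = ½×426×0.24² = 12.27 J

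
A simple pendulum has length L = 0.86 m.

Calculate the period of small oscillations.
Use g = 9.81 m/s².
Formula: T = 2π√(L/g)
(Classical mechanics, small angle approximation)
T = 2π√(L/g) = 2π√(0.86/9.81) = 1.86 s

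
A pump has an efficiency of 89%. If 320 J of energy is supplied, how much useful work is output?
W_out = η × W_in = 0.89 × 320 = 284.8 J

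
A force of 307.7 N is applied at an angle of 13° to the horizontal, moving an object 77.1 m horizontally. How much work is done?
W = Fd cosθ = 307.7×77.1×cos(13°) = 23116.0 J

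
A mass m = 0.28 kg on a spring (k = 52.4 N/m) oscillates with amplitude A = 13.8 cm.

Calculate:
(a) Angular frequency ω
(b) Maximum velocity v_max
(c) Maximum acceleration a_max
ω = √(k/m) = √(52.4/0.28) = 13.68 rad/s
v_max = ωA = 13.68×0.138 = 1.888 m/s
a_max = ω²A = 13.68²×0.138 = 25.83 m/s²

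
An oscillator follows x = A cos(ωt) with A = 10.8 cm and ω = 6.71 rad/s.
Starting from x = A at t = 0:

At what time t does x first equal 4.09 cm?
cos(ωt) = x/A = 4.09/10.8 = 0.3787
ωt = arccos(0.3787) = 1.182 rad
t = 1.182/6.71 = 0.1762 s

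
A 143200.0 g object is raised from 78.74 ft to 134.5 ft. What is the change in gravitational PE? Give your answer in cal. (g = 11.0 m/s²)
ΔPE = mg(h₂ − h₁) = 143.2 kg × 11.0 m/s² × (41 − 24) m = 2.677e+04 J = 6399.0 cal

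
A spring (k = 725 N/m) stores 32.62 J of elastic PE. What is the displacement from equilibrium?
PE = ½kx² → x = √(2PE/k) = √(2×32.62/725) = 0.3 m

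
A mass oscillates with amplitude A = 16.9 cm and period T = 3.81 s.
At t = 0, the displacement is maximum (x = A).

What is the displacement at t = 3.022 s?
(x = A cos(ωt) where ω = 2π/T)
ω = 2π/T = 2π/3.81 = 1.649 rad/s
x = A cos(ωt) = 16.9×cos(1.649×3.022) = 4.529 cm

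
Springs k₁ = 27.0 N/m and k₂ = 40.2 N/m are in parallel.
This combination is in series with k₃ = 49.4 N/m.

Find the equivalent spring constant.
k₁₂ = k₁ + k₂ = 67.2 N/m (parallel)
1/k_eq = 1/k₁₂ + 1/k₃ → k_eq = 28.47 N/m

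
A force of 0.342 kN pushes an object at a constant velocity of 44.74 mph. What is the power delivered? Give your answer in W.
P = Fv = 342 N × 20 m/s = 6840 W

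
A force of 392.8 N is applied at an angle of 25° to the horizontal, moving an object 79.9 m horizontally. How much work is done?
W = Fd cosθ = 392.8×79.9×cos(25°) = 28444.0 J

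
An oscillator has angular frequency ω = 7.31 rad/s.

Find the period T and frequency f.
T = 2π/ω = 2π/7.31 = 0.8595 s; f = ω/2π = 1.163 Hz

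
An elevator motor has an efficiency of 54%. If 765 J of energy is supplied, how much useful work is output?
W_out = η × W_in = 0.54 × 765 = 413.1 J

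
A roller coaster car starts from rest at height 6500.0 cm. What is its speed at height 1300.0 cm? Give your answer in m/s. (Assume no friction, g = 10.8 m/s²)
mgh₁ = ½mv₂² + mgh₂ → v₂ = √(2g(h₁−h₂)) = √(2×10.8×(65−13)) = 33.51 m/s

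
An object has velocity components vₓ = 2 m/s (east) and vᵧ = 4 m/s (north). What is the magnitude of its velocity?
|v| = √(vₓ² + vᵧ²) = √(2² + 4²) = √(20) = 4.47 m/s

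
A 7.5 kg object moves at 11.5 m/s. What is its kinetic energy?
KE = ½mv² = ½×7.5×11.5² = 495.9375 J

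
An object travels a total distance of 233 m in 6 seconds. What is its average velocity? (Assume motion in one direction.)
v_avg = Δd / Δt = 233 / 6 = 38.83 m/s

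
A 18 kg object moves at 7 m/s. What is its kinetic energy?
KE = ½mv² = ½×18×7² = 441.0 J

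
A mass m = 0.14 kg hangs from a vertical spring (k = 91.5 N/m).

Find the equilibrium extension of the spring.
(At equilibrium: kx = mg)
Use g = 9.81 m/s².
x_eq = mg/k = 0.14×9.81/91.5 = 0.01501 m = 1.501 cm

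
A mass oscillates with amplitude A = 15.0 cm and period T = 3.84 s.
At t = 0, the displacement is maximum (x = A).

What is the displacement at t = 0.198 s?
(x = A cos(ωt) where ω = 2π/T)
ω = 2π/T = 2π/3.84 = 1.636 rad/s
x = A cos(ωt) = 15.0×cos(1.636×0.198) = 14.22 cm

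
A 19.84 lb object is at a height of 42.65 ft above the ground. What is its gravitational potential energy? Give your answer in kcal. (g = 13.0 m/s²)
PE = mgh = 8.999 kg × 13.0 m/s² × 13 m = 1521 J = 0.3635 kcal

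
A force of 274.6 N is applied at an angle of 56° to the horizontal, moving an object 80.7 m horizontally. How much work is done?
W = Fd cosθ = 274.6×80.7×cos(56°) = 12392.0 J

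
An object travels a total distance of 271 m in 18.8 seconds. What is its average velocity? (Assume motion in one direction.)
v_avg = Δd / Δt = 271 / 18.8 = 14.41 m/s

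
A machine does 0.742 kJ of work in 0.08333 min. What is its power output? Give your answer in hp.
P = W/t = 742 J / 5 s = 148.4 W = 0.199 hp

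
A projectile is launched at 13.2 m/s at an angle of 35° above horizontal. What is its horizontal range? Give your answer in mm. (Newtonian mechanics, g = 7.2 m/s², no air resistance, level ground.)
R = v₀² sin(2θ) / g (with unit conversion) = 22740.0 mm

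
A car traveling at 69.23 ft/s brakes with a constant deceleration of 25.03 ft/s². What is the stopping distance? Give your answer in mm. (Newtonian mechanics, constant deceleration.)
d = v₀² / (2a) (with unit conversion) = 29180.0 mm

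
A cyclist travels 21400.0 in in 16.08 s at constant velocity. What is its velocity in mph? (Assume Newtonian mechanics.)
v = d/t (with unit conversion) = 75.62 mph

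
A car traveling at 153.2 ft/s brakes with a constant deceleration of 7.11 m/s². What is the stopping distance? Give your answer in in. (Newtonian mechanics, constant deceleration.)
d = v₀² / (2a) (with unit conversion) = 6037.0 in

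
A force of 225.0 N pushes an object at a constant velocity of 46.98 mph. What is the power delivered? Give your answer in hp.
P = Fv = 225 N × 21 m/s = 4725 W = 6.337 hp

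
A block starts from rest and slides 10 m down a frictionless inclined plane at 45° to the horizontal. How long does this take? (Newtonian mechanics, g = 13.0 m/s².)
a = g sin(θ) = 13.0 × sin(45°) = 9.19 m/s²
t = √(2d/a) = √(2 × 10 / 9.19) = 1.48 s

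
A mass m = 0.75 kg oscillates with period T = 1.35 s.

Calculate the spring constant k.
T = 2π√(m/k) → k = m(2π/T)² = 0.75×(2π/1.35)² = 16.25 N/m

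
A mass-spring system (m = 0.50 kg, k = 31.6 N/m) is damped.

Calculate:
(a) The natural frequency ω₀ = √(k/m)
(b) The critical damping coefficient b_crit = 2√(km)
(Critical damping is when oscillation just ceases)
ω₀ = √(k/m) = √(31.6/0.5) = 7.95 rad/s
b_crit = 2√(km) = 2√(31.6×0.5) = 7.95 kg/s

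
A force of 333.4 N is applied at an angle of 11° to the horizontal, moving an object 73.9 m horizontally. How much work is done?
W = Fd cosθ = 333.4×73.9×cos(11°) = 24186.0 J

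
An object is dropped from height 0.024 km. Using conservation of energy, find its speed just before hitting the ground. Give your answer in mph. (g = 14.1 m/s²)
mgh = ½mv² → v = √(2gh) = √(2×14.1×24) = 26.02 m/s = 58.19 mph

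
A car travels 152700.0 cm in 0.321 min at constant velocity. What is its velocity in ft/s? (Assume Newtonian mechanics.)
v = d/t (with unit conversion) = 260.1 ft/s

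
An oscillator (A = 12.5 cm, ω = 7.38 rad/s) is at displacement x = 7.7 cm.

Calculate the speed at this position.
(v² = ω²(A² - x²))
v = ω√(A² − x²) = 7.38×√(0.125² − 0.077²) = 0.7267 m/s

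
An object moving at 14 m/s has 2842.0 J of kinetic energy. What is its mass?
KE = ½mv² → m = 2KE/v² = 2×2842.0/14² = 29.0 kg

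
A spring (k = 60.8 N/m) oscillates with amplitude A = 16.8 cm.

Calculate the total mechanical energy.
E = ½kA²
E = ½kA² = ½×60.8×(0.168)² = 0.858 J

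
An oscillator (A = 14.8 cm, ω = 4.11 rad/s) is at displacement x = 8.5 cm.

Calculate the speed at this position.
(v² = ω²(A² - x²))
v = ω√(A² − x²) = 4.11×√(0.148² − 0.085²) = 0.498 m/s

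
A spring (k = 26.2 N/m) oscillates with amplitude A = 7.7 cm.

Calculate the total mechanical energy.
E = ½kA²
E = ½kA² = ½×26.2×(0.077)² = 0.07767 J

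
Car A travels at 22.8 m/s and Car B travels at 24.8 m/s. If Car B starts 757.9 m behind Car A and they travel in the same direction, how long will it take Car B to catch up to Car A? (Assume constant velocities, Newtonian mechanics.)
Relative speed: v_rel = 24.8 - 22.8 = 2 m/s
Time to catch: t = d₀/v_rel = 757.9/2 = 378.95 s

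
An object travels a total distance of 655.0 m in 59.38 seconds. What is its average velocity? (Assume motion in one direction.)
v_avg = Δd / Δt = 655.0 / 59.38 = 11.03 m/s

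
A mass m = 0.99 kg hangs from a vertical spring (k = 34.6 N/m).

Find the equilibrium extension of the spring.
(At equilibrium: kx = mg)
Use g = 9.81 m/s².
x_eq = mg/k = 0.99×9.81/34.6 = 0.2807 m = 28.07 cm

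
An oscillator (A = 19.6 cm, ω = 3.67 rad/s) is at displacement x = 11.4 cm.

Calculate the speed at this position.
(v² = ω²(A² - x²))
v = ω√(A² − x²) = 3.67×√(0.196² − 0.114²) = 0.5851 m/s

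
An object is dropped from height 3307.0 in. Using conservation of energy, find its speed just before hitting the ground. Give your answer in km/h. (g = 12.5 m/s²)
mgh = ½mv² → v = √(2gh) = √(2×12.5×84) = 45.83 m/s = 165.0 km/h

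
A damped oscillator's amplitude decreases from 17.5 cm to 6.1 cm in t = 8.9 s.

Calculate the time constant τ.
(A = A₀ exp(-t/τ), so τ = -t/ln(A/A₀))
A/A₀ = 6.1/17.5 = 0.3486; ln(A/A₀) = -1.054
τ = −t/ln(A/A₀) = −8.9/-1.054 = 8.445 s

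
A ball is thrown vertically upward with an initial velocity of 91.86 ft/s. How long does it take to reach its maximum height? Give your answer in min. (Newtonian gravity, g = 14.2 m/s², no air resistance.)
t_up = v₀/g (with unit conversion) = 0.03286 min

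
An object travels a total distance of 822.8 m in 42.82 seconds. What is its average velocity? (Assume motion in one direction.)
v_avg = Δd / Δt = 822.8 / 42.82 = 19.22 m/s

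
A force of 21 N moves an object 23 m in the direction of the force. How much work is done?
W = Fd = 21×23 = 483.0 J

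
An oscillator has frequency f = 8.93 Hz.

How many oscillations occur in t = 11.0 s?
n = f×t = 8.93×11.0 = 98.23 oscillations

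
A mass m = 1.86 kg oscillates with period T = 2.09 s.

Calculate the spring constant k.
T = 2π√(m/k) → k = m(2π/T)² = 1.86×(2π/2.09)² = 16.81 N/m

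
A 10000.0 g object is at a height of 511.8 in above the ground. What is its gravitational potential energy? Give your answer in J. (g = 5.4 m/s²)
PE = mgh = 10 kg × 5.4 m/s² × 13 m = 702 J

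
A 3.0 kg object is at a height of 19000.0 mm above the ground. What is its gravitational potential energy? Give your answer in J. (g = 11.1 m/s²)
PE = mgh = 3 kg × 11.1 m/s² × 19 m = 632.7 J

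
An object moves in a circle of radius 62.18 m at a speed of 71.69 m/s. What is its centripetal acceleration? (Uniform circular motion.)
a_c = v²/r = 71.69²/62.18 = 5139.46/62.18 = 82.65 m/s²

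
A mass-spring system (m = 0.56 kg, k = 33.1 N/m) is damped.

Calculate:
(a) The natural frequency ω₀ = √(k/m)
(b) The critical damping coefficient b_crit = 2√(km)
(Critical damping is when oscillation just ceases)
ω₀ = √(k/m) = √(33.1/0.56) = 7.688 rad/s
b_crit = 2√(km) = 2√(33.1×0.56) = 8.611 kg/s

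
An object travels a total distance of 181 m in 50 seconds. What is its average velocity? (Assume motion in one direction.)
v_avg = Δd / Δt = 181 / 50 = 3.62 m/s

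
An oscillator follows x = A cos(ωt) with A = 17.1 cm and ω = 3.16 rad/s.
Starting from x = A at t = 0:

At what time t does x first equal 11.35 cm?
cos(ωt) = x/A = 11.35/17.1 = 0.6637
ωt = arccos(0.6637) = 0.845 rad
t = 0.845/3.16 = 0.2674 s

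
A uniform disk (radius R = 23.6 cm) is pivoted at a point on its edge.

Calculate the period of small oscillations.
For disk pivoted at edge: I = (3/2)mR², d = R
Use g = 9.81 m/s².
I/m = (3/2)R² = 0.08354 m²; d = R = 0.236 m
T = 2π√((3/2)R²/(gR)) = 2π√(3R/(2g)) = 1.194 s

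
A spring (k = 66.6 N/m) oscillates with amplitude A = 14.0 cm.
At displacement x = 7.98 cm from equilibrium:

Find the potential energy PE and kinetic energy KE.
E_total = ½kA² = ½×66.6×(0.14)² = 0.6527 J
PE = ½kx² = ½×66.6×(0.0798)² = 0.2121 J
KE = E_total − PE = 0.4406 J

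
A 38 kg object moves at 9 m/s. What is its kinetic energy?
KE = ½mv² = ½×38×9² = 1539.0 J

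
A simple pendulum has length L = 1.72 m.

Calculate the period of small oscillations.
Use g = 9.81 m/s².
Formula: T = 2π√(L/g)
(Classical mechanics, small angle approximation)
T = 2π√(L/g) = 2π√(1.72/9.81) = 2.631 s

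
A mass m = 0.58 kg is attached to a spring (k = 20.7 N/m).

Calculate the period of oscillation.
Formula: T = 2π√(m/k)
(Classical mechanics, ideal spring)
T = 2π√(m/k) = 2π√(0.58/20.7) = 1.052 s; f = 1/T = 0.9508 Hz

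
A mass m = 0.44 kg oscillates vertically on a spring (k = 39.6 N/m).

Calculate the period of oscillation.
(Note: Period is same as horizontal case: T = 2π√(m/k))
T = 2π√(m/k) = 2π√(0.44/39.6) = 0.6623 s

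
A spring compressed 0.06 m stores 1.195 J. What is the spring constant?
PE = ½kx² → k = 2PE/x² = 2×1.195/0.06² = 663.9 N/m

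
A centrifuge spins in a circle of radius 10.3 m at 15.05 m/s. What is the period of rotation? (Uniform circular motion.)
T = 2πr/v = 2π×10.3/15.05 = 4.3 s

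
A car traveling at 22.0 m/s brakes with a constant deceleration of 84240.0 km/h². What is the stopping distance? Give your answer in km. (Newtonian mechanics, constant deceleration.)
d = v₀² / (2a) (with unit conversion) = 0.03723 km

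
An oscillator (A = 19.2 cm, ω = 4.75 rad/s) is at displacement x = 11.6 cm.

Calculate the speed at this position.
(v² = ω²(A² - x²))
v = ω√(A² − x²) = 4.75×√(0.192² − 0.116²) = 0.7267 m/s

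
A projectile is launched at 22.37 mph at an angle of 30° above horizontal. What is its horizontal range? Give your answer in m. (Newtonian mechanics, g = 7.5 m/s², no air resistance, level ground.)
R = v₀² sin(2θ) / g (with unit conversion) = 11.55 m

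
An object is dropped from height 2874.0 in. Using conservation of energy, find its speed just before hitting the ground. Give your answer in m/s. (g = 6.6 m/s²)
mgh = ½mv² → v = √(2gh) = √(2×6.6×73) = 31.04 m/s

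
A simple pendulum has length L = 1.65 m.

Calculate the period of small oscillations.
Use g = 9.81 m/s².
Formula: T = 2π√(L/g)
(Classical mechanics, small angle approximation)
T = 2π√(L/g) = 2π√(1.65/9.81) = 2.577 s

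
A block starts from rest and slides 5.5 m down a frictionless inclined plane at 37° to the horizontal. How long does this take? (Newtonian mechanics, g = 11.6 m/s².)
a = g sin(θ) = 11.6 × sin(37°) = 6.98 m/s²
t = √(2d/a) = √(2 × 5.5 / 6.98) = 1.26 s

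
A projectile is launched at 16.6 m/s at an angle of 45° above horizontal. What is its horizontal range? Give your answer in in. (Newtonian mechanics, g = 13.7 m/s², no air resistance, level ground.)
R = v₀² sin(2θ) / g (with unit conversion) = 791.9 in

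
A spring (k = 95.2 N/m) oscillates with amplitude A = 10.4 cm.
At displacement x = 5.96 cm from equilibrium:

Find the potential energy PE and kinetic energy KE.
E_total = ½kA² = ½×95.2×(0.104)² = 0.5148 J
PE = ½kx² = ½×95.2×(0.0596)² = 0.1691 J
KE = E_total − PE = 0.3458 J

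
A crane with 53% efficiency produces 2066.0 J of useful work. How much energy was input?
W_in = W_out/η = 2066.0/0.53 = 3898.1 J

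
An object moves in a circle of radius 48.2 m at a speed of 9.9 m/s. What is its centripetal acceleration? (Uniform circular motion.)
a_c = v²/r = 9.9²/48.2 = 98.01/48.2 = 2.03 m/s²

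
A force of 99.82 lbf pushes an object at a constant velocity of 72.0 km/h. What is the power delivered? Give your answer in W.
P = Fv = 444 N × 20 m/s = 8880 W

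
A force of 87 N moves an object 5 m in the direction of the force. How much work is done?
W = Fd = 87×5 = 435.0 J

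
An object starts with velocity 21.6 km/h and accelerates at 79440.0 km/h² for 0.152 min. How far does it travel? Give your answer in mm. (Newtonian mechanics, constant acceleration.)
d = v₀t + ½at² (with unit conversion) = 309600.0 mm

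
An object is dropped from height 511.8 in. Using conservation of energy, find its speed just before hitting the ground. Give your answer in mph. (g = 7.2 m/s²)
mgh = ½mv² → v = √(2gh) = √(2×7.2×13) = 13.68 m/s = 30.61 mph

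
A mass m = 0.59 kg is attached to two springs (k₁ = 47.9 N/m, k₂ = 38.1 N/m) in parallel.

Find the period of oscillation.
k_eq = k₁+k₂ = 86 N/m
T = 2π√(m/k_eq) = 2π√(0.59/86) = 0.5204 s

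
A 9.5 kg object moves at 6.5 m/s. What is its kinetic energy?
KE = ½mv² = ½×9.5×6.5² = 200.6875 J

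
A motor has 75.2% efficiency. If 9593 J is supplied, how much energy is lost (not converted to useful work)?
W_out = η × W_in = 0.752×9593 = 7213.9 J
W_lost = W_in − W_out = 9593 − 7213.9 = 2379.1 J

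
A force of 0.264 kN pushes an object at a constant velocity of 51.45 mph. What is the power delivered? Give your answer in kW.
P = Fv = 264 N × 23 m/s = 6072 W = 6.072 kW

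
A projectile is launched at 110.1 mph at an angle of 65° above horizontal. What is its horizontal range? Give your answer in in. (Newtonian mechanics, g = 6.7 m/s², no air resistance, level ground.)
R = v₀² sin(2θ) / g (with unit conversion) = 10900.0 in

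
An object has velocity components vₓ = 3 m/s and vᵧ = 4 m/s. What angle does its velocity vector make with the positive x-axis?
θ = arctan(vᵧ/vₓ) = arctan(4/3) = 53.13°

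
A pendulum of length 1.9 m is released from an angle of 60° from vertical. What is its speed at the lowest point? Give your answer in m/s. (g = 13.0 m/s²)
h = L(1 − cosθ) = 1.9×(1 − cos60°) = 0.95 m
v = √(2gh) = √(2×13.0×0.95) = 4.97 m/s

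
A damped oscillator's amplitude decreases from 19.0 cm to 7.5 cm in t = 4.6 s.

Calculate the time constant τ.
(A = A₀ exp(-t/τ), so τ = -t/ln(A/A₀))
A/A₀ = 7.5/19.0 = 0.3947; ln(A/A₀) = -0.9295
τ = −t/ln(A/A₀) = −4.6/-0.9295 = 4.949 s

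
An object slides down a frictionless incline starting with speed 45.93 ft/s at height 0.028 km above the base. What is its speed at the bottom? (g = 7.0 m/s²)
½mv₀² + mgh = ½mv² → v = √(v₀² + 2gh) = √(14² + 2×7.0×28) = 24.25 m/s = 79.56 ft/s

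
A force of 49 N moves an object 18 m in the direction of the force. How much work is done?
W = Fd = 49×18 = 882.0 J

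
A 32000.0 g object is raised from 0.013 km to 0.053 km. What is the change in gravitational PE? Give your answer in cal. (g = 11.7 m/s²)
ΔPE = mg(h₂ − h₁) = 32 kg × 11.7 m/s² × (53 − 13) m = 1.498e+04 J = 3579.0 cal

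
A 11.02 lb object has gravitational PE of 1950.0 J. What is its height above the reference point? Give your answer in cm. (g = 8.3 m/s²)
PE = mgh → h = PE/(mg) = 1950 J / (4.999 kg × 8.3 m/s²) = 47 m = 4700.0 cm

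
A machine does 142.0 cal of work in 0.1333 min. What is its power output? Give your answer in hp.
P = W/t = 594.1 J / 7.998 s = 74.28 W = 0.09962 hp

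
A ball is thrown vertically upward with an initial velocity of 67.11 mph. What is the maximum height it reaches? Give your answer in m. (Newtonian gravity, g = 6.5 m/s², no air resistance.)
h_max = v₀²/(2g) (with unit conversion) = 69.23 m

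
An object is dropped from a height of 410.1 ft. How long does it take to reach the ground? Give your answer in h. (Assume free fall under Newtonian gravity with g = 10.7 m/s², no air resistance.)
t = √(2h/g) (with unit conversion) = 0.001343 h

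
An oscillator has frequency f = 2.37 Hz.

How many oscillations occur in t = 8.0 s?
n = f×t = 2.37×8.0 = 18.96 oscillations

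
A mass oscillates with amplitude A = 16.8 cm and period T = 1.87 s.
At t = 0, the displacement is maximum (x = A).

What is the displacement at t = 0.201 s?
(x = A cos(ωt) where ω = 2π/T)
ω = 2π/T = 2π/1.87 = 3.36 rad/s
x = A cos(ωt) = 16.8×cos(3.36×0.201) = 13.11 cm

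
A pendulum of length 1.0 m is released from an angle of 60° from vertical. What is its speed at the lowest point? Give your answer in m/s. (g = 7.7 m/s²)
h = L(1 − cosθ) = 1.0×(1 − cos60°) = 0.5 m
v = √(2gh) = √(2×7.7×0.5) = 2.775 m/s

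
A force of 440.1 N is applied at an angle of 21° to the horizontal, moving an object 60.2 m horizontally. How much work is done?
W = Fd cosθ = 440.1×60.2×cos(21°) = 24734.0 J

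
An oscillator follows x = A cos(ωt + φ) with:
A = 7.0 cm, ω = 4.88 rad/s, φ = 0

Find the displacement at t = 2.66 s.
x = A cos(ωt + φ) = 7.0×cos(4.88×2.66 + 0) = 6.407 cm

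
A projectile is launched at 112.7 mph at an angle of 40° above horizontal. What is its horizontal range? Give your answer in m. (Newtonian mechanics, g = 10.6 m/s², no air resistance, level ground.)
R = v₀² sin(2θ) / g (with unit conversion) = 235.8 m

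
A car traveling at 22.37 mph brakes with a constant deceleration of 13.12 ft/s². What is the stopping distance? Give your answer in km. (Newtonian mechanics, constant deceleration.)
d = v₀² / (2a) (with unit conversion) = 0.0125 km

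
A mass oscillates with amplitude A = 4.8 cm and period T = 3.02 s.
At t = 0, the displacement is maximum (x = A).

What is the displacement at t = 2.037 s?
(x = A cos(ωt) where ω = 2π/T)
ω = 2π/T = 2π/3.02 = 2.081 rad/s
x = A cos(ωt) = 4.8×cos(2.081×2.037) = -2.192 cm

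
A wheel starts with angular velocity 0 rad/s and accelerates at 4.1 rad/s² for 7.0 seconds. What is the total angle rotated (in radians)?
θ = ω₀t + ½αt² = 0×7.0 + ½×4.1×7.0² = 100.45 rad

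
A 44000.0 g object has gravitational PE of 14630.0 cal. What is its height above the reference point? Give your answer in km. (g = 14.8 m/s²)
PE = mgh → h = PE/(mg) = 6.121e+04 J / (44 kg × 14.8 m/s²) = 94 m = 0.094 km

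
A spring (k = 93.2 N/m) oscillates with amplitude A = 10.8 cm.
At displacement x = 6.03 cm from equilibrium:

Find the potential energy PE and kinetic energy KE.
E_total = ½kA² = ½×93.2×(0.108)² = 0.5435 J
PE = ½kx² = ½×93.2×(0.0603)² = 0.1694 J
KE = E_total − PE = 0.3741 J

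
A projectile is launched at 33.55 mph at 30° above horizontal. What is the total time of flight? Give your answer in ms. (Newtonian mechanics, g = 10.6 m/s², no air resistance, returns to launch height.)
T = 2v₀sin(θ)/g (with unit conversion) = 1415.0 ms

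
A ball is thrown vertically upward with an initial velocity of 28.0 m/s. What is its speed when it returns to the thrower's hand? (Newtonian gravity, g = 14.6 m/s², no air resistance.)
By conservation of energy, the ball returns at the same speed = 28.0 m/s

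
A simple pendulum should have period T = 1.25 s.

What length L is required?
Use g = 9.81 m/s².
T = 2π√(L/g) → L = g(T/2π)² = 9.81×(1.25/2π)² = 0.3883 m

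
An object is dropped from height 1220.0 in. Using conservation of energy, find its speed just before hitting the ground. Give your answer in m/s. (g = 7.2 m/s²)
mgh = ½mv² → v = √(2gh) = √(2×7.2×30.99) = 21.12 m/s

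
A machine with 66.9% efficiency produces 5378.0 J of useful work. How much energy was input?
W_in = W_out/η = 5378.0/0.669 = 8038.9 J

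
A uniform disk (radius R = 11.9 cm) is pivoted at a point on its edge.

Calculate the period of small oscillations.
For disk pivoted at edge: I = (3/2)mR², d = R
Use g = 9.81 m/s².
I/m = (3/2)R² = 0.02124 m²; d = R = 0.119 m
T = 2π√((3/2)R²/(gR)) = 2π√(3R/(2g)) = 0.8475 s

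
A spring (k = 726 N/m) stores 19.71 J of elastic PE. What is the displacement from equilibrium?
PE = ½kx² → x = √(2PE/k) = √(2×19.71/726) = 0.233 m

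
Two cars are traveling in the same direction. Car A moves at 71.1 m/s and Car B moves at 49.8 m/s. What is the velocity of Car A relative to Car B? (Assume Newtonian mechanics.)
v_rel = v_A - v_B = 71.1 - 49.8 = 21.3 m/s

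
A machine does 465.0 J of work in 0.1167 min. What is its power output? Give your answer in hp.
P = W/t = 465 J / 7.002 s = 66.41 W = 0.08906 hp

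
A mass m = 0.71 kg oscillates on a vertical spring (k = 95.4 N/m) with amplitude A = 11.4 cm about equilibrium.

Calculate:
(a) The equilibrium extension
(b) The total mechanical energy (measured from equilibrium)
x_eq = mg/k = 0.71×9.81/95.4 = 0.07301 m = 7.301 cm
E = ½kA² = ½×95.4×(0.114)² = 0.6199 J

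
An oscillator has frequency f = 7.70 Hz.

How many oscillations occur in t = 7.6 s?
n = f×t = 7.7×7.6 = 58.52 oscillations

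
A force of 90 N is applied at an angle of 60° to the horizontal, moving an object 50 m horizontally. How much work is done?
W = Fd cosθ = 90×50×cos(60°) = 2250.0 J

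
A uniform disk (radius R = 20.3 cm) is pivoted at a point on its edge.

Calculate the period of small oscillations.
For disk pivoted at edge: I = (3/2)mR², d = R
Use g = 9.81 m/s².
I/m = (3/2)R² = 0.06181 m²; d = R = 0.203 m
T = 2π√((3/2)R²/(gR)) = 2π√(3R/(2g)) = 1.107 s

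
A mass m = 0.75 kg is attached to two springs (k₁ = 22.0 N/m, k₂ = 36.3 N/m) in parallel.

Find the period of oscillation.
k_eq = k₁+k₂ = 58.3 N/m
T = 2π√(m/k_eq) = 2π√(0.75/58.3) = 0.7126 s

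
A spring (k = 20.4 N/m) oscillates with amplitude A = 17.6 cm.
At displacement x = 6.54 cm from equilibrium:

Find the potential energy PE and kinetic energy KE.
E_total = ½kA² = ½×20.4×(0.176)² = 0.316 J
PE = ½kx² = ½×20.4×(0.0654)² = 0.04363 J
KE = E_total − PE = 0.2723 J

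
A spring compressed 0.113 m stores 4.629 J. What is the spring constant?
PE = ½kx² → k = 2PE/x² = 2×4.629/0.113² = 725.0 N/m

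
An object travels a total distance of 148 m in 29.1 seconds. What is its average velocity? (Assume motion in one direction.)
v_avg = Δd / Δt = 148 / 29.1 = 5.09 m/s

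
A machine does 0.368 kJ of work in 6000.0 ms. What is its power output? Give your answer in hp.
P = W/t = 368 J / 6 s = 61.33 W = 0.08225 hp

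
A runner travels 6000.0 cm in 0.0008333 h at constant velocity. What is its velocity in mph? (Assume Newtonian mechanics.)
v = d/t (with unit conversion) = 44.74 mph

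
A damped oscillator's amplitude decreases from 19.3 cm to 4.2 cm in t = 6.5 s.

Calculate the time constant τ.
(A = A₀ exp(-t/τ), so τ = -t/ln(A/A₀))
A/A₀ = 4.2/19.3 = 0.2176; ln(A/A₀) = -1.525
τ = −t/ln(A/A₀) = −6.5/-1.525 = 4.262 s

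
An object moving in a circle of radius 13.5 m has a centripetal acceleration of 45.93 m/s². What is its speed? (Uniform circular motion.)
v = √(a_c × r) = √(45.93 × 13.5) = 24.9 m/s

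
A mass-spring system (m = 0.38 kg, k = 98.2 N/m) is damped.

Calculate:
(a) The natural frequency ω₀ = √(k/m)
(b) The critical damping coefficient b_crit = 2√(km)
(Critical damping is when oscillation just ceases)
ω₀ = √(k/m) = √(98.2/0.38) = 16.08 rad/s
b_crit = 2√(km) = 2√(98.2×0.38) = 12.22 kg/s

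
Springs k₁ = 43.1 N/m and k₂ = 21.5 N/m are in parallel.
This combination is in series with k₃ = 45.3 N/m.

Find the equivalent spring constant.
k₁₂ = k₁ + k₂ = 64.6 N/m (parallel)
1/k_eq = 1/k₁₂ + 1/k₃ → k_eq = 26.63 N/m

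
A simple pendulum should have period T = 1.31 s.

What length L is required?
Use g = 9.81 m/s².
T = 2π√(L/g) → L = g(T/2π)² = 9.81×(1.31/2π)² = 0.4264 m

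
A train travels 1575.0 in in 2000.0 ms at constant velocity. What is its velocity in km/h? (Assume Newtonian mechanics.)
v = d/t (with unit conversion) = 72.01 km/h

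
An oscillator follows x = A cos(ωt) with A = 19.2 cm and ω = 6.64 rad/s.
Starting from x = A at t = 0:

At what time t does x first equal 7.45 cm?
cos(ωt) = x/A = 7.45/19.2 = 0.388
ωt = arccos(0.388) = 1.172 rad
t = 1.172/6.64 = 0.1766 s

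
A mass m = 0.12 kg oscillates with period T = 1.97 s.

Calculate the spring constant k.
T = 2π√(m/k) → k = m(2π/T)² = 0.12×(2π/1.97)² = 1.221 N/m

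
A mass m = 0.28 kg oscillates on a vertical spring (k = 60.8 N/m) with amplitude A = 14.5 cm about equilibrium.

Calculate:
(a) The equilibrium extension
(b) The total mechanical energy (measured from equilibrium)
x_eq = mg/k = 0.28×9.81/60.8 = 0.04518 m = 4.518 cm
E = ½kA² = ½×60.8×(0.145)² = 0.6392 J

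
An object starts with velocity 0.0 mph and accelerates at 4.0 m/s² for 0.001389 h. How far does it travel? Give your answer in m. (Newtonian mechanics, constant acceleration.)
d = v₀t + ½at² (with unit conversion) = 50.01 m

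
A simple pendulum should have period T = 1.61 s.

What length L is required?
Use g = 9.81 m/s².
T = 2π√(L/g) → L = g(T/2π)² = 9.81×(1.61/2π)² = 0.6441 m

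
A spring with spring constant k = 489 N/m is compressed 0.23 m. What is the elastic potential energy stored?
PE = ½kx² = ½×489×0.23² = 12.93 J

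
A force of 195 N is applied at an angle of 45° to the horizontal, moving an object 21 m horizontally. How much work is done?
W = Fd cosθ = 195×21×cos(45°) = 2895.6 J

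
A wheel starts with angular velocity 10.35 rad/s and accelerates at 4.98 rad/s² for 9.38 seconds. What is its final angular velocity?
ω = ω₀ + αt = 10.35 + 4.98 × 9.38 = 57.06 rad/s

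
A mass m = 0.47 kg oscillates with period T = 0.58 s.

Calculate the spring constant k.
T = 2π√(m/k) → k = m(2π/T)² = 0.47×(2π/0.58)² = 55.16 N/m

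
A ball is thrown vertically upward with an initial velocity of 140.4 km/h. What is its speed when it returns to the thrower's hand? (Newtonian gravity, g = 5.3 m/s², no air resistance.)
By conservation of energy, the ball returns at the same speed = 140.4 km/h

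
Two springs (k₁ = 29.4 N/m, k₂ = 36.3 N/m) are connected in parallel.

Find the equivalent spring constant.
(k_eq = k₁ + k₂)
k_eq = k₁ + k₂ = 29.4 + 36.3 = 65.7 N/m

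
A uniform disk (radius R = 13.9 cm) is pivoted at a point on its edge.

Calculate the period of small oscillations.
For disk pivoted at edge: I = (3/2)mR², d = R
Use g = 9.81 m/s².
I/m = (3/2)R² = 0.02898 m²; d = R = 0.139 m
T = 2π√((3/2)R²/(gR)) = 2π√(3R/(2g)) = 0.916 s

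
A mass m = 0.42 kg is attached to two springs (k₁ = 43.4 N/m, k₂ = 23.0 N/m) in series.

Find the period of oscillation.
k_eq = k₁k₂/(k₁+k₂) = 15.03 N/m
T = 2π√(m/k_eq) = 2π√(0.42/15.03) = 1.05 s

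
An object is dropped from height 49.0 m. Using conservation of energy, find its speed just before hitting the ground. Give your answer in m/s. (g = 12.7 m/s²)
mgh = ½mv² → v = √(2gh) = √(2×12.7×49) = 35.28 m/s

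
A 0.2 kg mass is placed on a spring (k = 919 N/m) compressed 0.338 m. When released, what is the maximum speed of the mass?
½kx² = ½mv² → v = x√(k/m) = 0.338×√(919/0.2) = 22.91 m/s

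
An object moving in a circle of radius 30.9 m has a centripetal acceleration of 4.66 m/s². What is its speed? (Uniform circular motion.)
v = √(a_c × r) = √(4.66 × 30.9) = 12.0 m/s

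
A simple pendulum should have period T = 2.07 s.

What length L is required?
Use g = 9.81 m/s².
T = 2π√(L/g) → L = g(T/2π)² = 9.81×(2.07/2π)² = 1.065 m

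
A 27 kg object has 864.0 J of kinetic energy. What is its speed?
KE = ½mv² → v = √(2KE/m) = √(2×864.0/27) = 8.0 m/s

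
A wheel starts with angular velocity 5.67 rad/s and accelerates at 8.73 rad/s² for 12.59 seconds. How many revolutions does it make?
θ = ω₀t + ½αt² = 5.67×12.59 + ½×8.73×12.59² = 763.27 rad
Revolutions = θ/(2π) = 763.27/(2π) = 121.48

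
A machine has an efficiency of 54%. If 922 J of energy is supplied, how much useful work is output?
W_out = η × W_in = 0.54 × 922 = 497.88 J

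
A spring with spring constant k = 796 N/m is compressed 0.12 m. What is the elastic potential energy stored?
PE = ½kx² = ½×796×0.12² = 5.731 J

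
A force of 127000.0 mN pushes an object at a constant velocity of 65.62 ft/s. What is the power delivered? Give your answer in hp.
P = Fv = 127 N × 20 m/s = 2540 W = 3.406 hp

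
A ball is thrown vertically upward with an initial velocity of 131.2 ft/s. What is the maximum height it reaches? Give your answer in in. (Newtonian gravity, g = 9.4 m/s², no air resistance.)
h_max = v₀²/(2g) (with unit conversion) = 3349.0 in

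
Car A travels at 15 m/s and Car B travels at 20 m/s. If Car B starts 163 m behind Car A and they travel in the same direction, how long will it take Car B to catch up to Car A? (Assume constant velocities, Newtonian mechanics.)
Relative speed: v_rel = 20 - 15 = 5 m/s
Time to catch: t = d₀/v_rel = 163/5 = 32.6 s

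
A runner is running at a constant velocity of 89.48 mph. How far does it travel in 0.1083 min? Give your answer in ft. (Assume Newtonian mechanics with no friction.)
d = vt (with unit conversion) = 852.8 ft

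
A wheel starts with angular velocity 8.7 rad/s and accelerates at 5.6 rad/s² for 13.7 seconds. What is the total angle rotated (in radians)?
θ = ω₀t + ½αt² = 8.7×13.7 + ½×5.6×13.7² = 644.72 rad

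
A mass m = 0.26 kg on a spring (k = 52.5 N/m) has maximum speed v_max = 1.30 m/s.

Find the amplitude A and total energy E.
½mv²_max = ½kA² → A = v_max√(m/k) = 1.3×√(0.26/52.5) = 0.09149 m = 9.149 cm
E = ½mv²_max = ½×0.26×1.3² = 0.2197 J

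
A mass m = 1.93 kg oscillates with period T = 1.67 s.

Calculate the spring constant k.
T = 2π√(m/k) → k = m(2π/T)² = 1.93×(2π/1.67)² = 27.32 N/m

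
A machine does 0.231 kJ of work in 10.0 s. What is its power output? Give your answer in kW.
P = W/t = 231 J / 10 s = 23.1 W = 0.0231 kW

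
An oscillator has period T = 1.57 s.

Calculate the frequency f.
f = 1/T = 1/1.57 = 0.6369 Hz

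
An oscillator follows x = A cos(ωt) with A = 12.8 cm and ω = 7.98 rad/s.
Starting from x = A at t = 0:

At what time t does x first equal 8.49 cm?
cos(ωt) = x/A = 8.49/12.8 = 0.6633
ωt = arccos(0.6633) = 0.8456 rad
t = 0.8456/7.98 = 0.106 s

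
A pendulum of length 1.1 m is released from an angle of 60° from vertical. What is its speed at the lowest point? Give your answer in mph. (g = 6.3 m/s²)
h = L(1 − cosθ) = 1.1×(1 − cos60°) = 0.55 m
v = √(2gh) = √(2×6.3×0.55) = 2.632 m/s = 5.889 mph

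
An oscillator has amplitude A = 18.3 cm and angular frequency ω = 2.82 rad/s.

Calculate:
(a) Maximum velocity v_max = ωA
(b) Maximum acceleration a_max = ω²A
v_max = ωA = 2.82×0.183 = 0.5161 m/s
a_max = ω²A = 2.82²×0.183 = 1.455 m/s²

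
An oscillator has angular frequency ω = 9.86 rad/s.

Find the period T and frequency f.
T = 2π/ω = 2π/9.86 = 0.6372 s; f = ω/2π = 1.569 Hz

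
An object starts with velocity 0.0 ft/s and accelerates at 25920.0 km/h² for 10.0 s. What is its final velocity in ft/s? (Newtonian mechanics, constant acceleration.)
v = v₀ + at (with unit conversion) = 65.62 ft/s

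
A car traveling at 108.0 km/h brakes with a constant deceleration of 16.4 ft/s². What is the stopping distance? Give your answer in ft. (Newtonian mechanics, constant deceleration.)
d = v₀² / (2a) (with unit conversion) = 295.4 ft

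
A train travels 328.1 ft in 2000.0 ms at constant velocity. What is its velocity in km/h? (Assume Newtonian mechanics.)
v = d/t (with unit conversion) = 180.0 km/h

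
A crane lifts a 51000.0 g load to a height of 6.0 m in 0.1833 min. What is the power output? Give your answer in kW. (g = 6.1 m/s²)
W = mgh = 51×6.1×6 = 1867 J
P = W/t = 1867/11 = 169.7 W = 0.1697 kW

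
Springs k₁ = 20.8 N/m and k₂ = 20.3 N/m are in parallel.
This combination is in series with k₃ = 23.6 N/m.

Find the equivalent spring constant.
k₁₂ = k₁ + k₂ = 41.1 N/m (parallel)
1/k_eq = 1/k₁₂ + 1/k₃ → k_eq = 14.99 N/m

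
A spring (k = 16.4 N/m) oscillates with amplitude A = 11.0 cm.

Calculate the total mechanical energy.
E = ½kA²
E = ½kA² = ½×16.4×(0.11)² = 0.09922 J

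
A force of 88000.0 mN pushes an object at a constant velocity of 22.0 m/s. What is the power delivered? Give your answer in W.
P = Fv = 88 N × 22 m/s = 1936 W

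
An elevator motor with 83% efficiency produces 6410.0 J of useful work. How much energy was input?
W_in = W_out/η = 6410.0/0.83 = 7722.9 J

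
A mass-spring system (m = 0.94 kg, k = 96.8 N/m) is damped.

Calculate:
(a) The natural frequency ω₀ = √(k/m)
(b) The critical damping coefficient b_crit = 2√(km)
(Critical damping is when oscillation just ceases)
ω₀ = √(k/m) = √(96.8/0.94) = 10.15 rad/s
b_crit = 2√(km) = 2√(96.8×0.94) = 19.08 kg/s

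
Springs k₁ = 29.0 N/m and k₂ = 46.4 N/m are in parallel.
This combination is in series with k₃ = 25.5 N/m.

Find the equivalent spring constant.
k₁₂ = k₁ + k₂ = 75.4 N/m (parallel)
1/k_eq = 1/k₁₂ + 1/k₃ → k_eq = 19.06 N/m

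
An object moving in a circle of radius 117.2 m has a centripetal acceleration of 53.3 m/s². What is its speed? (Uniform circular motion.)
v = √(a_c × r) = √(53.3 × 117.2) = 79.04 m/s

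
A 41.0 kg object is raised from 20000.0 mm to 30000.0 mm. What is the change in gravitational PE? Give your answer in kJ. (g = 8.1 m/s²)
ΔPE = mg(h₂ − h₁) = 41 kg × 8.1 m/s² × (30 − 20) m = 3321 J = 3.321 kJ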